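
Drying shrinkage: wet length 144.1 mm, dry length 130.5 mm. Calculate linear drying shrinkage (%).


DS = (144.1 - 130.5) / 144.1 * 100 = 9.44%

9.44


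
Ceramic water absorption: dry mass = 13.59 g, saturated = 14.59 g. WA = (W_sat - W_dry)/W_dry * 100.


WA = (14.59 - 13.59) / 13.59 * 100 = 7.36%

7.36


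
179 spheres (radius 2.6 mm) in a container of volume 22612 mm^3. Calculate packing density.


V_sphere = 4/3*pi*2.6^3 = 73.6222 mm^3
Total V = 179*73.6222 = 13178.3738 mm^3
PD = 13178.3738 / 22612 = 0.583

0.583


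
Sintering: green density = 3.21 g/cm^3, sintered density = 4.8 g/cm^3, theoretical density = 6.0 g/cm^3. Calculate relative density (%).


Relative = 4.8 / 6.0 * 100 = 80.0%

80.0


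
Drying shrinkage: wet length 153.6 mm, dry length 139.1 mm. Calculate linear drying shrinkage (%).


DS = (153.6 - 139.1) / 153.6 * 100 = 9.44%

9.44


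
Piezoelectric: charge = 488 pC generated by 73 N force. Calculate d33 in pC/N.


d33 = 488 / 73 = 6.7 pC/N

6.7


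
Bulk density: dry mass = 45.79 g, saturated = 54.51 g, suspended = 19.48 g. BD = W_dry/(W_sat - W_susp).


BD = 45.79 / (54.51 - 19.48) = 45.79 / 35.03 = 1.307 g/cm^3

1.307


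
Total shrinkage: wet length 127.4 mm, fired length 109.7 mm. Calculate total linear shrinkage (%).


TS = (127.4 - 109.7) / 127.4 * 100 = 13.89%

13.89


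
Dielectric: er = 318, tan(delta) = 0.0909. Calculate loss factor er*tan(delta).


Loss = 318 * 0.0909 = 28.906

28.906


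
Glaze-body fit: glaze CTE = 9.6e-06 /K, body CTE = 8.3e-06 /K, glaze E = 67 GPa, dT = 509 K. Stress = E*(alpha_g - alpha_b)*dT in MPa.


Stress = 67*1000*(9.6e-06 - 8.3e-06)*509 = 44.3 MPa

44.3


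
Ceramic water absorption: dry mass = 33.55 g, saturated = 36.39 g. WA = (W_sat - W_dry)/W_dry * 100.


WA = (36.39 - 33.55) / 33.55 * 100 = 8.46%

8.46


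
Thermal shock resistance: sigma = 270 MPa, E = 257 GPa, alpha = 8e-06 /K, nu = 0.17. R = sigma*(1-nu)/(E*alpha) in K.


R = 270*(1-0.17)/(257*1000*8e-06) = 109 K

109


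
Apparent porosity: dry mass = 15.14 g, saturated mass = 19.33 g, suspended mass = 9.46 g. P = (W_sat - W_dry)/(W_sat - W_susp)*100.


P = (19.33 - 15.14) / (19.33 - 9.46) * 100 = 4.19 / 9.87 * 100 = 42.5%

42.5


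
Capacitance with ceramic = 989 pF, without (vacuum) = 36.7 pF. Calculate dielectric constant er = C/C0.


er = 989 / 36.7 = 26.95

26.95


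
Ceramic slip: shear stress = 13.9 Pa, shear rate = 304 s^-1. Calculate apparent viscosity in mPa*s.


eta = tau/gamma * 1000 = 13.9/304 * 1000 = 45.7 mPa*s

45.7


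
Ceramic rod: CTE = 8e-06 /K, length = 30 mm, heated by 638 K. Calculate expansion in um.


dL = 8e-06 * 30 * 638 * 1000 = 153.12 um

153.12


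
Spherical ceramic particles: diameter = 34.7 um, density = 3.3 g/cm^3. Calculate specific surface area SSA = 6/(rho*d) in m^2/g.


SSA = 6 / (3.3 * 34.7) = 0.052 m^2/g

0.052


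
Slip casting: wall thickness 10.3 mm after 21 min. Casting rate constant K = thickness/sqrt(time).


K = 10.3 / sqrt(21) = 10.3 / 4.5826 = 2.248 mm/min^0.5

2.248


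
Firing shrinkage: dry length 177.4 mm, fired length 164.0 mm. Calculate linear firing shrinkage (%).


FS = (177.4 - 164.0) / 177.4 * 100 = 7.55%

7.55


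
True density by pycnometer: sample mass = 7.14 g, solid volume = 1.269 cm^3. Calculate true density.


TD = 7.14 / 1.269 = 5.626 g/cm^3

5.626


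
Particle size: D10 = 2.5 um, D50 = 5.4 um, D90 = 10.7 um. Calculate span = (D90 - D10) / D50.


Span = (10.7 - 2.5) / 5.4 = 8.2 / 5.4 = 1.519

1.519


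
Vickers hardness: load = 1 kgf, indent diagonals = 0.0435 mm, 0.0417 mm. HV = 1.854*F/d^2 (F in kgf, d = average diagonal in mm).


d_avg = (0.0435+0.0417)/2 = 0.0426 mm
HV = 1.854*1/0.0426^2 = 1022

1022


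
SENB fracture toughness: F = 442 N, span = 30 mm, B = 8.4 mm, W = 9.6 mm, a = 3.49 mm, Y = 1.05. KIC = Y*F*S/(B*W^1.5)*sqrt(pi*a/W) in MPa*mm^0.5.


KIC = 1.05*442*30/(8.4*9.6^1.5)*sqrt(pi*3.49/9.6) = 59.55

59.55


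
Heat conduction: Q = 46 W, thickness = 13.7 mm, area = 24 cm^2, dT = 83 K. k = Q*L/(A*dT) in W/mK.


k = 46*13.7/1000/(24/10000*83) = 3.16 W/mK

3.16


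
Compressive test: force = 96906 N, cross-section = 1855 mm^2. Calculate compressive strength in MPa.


CS = 96906 / 1855 = 52.2 MPa

52.2


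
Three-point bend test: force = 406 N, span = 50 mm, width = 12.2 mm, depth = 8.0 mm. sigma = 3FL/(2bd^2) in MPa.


sigma = 3*406*50/(2*12.2*8.0^2) = 39.0 MPa

39.0


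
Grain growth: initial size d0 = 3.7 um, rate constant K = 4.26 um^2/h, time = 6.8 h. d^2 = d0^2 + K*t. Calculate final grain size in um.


d^2 = 3.7^2 + 4.26*6.8 = 42.658
d = sqrt(42.658) = 6.53 um

6.53


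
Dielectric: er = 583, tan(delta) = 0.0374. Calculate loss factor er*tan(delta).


Loss = 583 * 0.0374 = 21.804

21.804


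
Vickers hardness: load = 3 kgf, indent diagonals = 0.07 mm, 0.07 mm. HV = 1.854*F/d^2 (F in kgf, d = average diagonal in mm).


d_avg = (0.07+0.07)/2 = 0.07 mm
HV = 1.854*3/0.07^2 = 1135

1135


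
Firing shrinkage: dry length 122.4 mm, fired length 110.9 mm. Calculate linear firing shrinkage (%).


FS = (122.4 - 110.9) / 122.4 * 100 = 9.4%

9.4


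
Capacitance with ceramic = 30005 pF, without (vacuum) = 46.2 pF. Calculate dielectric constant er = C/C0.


er = 30005 / 46.2 = 649.46

649.46


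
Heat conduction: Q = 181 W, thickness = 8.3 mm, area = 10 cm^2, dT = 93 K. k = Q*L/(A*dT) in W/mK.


k = 181*8.3/1000/(10/10000*93) = 16.15 W/mK

16.15


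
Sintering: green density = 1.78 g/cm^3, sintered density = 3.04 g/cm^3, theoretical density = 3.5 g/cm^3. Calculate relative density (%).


Relative = 3.04 / 3.5 * 100 = 86.9%

86.9


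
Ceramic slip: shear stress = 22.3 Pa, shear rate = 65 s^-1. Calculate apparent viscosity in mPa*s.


eta = tau/gamma * 1000 = 22.3/65 * 1000 = 343.1 mPa*s

343.1


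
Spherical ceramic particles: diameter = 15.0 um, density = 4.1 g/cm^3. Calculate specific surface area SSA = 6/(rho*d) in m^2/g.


SSA = 6 / (4.1 * 15.0) = 0.098 m^2/g

0.098


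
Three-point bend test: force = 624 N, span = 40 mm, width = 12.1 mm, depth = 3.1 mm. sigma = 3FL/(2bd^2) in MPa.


sigma = 3*624*40/(2*12.1*3.1^2) = 322.0 MPa

322.0


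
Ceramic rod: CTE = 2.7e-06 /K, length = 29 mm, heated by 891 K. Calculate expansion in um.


dL = 2.7e-06 * 29 * 891 * 1000 = 69.765 um

69.765


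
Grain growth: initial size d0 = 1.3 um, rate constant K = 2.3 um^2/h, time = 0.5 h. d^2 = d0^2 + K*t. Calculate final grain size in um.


d^2 = 1.3^2 + 2.3*0.5 = 2.84
d = sqrt(2.84) = 1.69 um

1.69


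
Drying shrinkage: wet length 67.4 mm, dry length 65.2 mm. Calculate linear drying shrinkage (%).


DS = (67.4 - 65.2) / 67.4 * 100 = 3.26%

3.26


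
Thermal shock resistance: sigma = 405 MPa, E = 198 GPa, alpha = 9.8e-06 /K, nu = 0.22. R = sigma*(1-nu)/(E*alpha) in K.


R = 405*(1-0.22)/(198*1000*9.8e-06) = 163 K

163


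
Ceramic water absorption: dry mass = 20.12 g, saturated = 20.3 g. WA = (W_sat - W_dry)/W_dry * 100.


WA = (20.3 - 20.12) / 20.12 * 100 = 0.89%

0.89


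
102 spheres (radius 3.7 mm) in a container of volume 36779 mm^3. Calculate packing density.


V_sphere = 4/3*pi*3.7^3 = 212.1748 mm^3
Total V = 102*212.1748 = 21641.8296 mm^3
PD = 21641.8296 / 36779 = 0.588

0.588


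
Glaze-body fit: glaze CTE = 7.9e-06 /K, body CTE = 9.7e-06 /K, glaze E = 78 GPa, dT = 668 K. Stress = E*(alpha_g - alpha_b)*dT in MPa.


Stress = 78*1000*(7.9e-06 - 9.7e-06)*668 = -93.8 MPa

-93.8


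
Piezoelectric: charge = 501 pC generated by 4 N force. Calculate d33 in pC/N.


d33 = 501 / 4 = 125.3 pC/N

125.3


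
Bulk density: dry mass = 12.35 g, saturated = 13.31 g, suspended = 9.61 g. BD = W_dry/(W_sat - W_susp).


BD = 12.35 / (13.31 - 9.61) = 12.35 / 3.7 = 3.338 g/cm^3

3.338


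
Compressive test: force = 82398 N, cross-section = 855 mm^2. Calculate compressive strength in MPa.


CS = 82398 / 855 = 96.4 MPa

96.4


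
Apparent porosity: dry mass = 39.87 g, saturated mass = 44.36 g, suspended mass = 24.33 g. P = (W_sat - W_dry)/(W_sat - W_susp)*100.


P = (44.36 - 39.87) / (44.36 - 24.33) * 100 = 4.49 / 20.03 * 100 = 22.4%

22.4


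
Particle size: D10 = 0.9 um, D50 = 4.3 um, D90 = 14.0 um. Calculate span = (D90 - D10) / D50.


Span = (14.0 - 0.9) / 4.3 = 13.1 / 4.3 = 3.047

3.047


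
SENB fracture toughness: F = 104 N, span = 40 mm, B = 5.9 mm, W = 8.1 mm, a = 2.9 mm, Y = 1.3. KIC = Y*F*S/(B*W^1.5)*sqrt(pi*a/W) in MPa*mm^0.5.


KIC = 1.3*104*40/(5.9*8.1^1.5)*sqrt(pi*2.9/8.1) = 42.17

42.17


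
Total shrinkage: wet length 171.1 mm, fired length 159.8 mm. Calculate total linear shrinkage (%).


TS = (171.1 - 159.8) / 171.1 * 100 = 6.6%

6.6


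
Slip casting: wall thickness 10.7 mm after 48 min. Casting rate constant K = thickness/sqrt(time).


K = 10.7 / sqrt(48) = 10.7 / 6.9282 = 1.544 mm/min^0.5

1.544


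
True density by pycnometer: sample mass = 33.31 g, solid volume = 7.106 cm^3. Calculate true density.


TD = 33.31 / 7.106 = 4.688 g/cm^3

4.688


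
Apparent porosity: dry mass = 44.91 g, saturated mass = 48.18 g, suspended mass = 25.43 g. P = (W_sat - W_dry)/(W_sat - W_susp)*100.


P = (48.18 - 44.91) / (48.18 - 25.43) * 100 = 3.27 / 22.75 * 100 = 14.4%

14.4


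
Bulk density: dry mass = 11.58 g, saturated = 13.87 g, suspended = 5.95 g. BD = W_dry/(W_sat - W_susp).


BD = 11.58 / (13.87 - 5.95) = 11.58 / 7.92 = 1.462 g/cm^3

1.462


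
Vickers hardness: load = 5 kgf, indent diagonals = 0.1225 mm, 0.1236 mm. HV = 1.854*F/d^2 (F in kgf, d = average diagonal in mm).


d_avg = (0.1225+0.1236)/2 = 0.12305 mm
HV = 1.854*5/0.12305^2 = 612

612


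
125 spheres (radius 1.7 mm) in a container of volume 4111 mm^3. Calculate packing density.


V_sphere = 4/3*pi*1.7^3 = 20.5795 mm^3
Total V = 125*20.5795 = 2572.4375 mm^3
PD = 2572.4375 / 4111 = 0.626

0.626


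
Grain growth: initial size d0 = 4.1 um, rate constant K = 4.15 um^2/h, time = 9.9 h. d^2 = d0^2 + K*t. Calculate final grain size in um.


d^2 = 4.1^2 + 4.15*9.9 = 57.895
d = sqrt(57.895) = 7.61 um

7.61


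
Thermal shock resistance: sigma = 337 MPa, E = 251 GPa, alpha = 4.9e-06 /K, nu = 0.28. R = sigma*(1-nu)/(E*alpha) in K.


R = 337*(1-0.28)/(251*1000*4.9e-06) = 197 K

197


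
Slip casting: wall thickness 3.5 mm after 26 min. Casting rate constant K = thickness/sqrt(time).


K = 3.5 / sqrt(26) = 3.5 / 5.099 = 0.686 mm/min^0.5

0.686


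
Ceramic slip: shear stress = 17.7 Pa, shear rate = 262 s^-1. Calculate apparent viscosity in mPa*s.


eta = tau/gamma * 1000 = 17.7/262 * 1000 = 67.6 mPa*s

67.6


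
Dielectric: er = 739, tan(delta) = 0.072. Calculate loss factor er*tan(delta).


Loss = 739 * 0.072 = 53.208

53.208


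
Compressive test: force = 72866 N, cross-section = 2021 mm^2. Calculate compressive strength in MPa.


CS = 72866 / 2021 = 36.1 MPa

36.1


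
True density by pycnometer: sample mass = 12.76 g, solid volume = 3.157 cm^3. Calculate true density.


TD = 12.76 / 3.157 = 4.042 g/cm^3

4.042


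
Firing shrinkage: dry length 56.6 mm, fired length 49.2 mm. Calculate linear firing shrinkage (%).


FS = (56.6 - 49.2) / 56.6 * 100 = 13.07%

13.07


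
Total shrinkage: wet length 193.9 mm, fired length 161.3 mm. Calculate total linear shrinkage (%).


TS = (193.9 - 161.3) / 193.9 * 100 = 16.81%

16.81


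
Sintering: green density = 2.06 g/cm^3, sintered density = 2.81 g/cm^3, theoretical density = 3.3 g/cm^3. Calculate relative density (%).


Relative = 2.81 / 3.3 * 100 = 85.2%

85.2


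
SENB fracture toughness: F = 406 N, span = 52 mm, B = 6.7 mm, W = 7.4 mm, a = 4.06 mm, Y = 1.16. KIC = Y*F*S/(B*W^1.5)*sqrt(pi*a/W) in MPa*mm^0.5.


KIC = 1.16*406*52/(6.7*7.4^1.5)*sqrt(pi*4.06/7.4) = 238.39

238.39


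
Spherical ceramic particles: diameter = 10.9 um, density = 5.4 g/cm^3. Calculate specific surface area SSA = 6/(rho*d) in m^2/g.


SSA = 6 / (5.4 * 10.9) = 0.102 m^2/g

0.102


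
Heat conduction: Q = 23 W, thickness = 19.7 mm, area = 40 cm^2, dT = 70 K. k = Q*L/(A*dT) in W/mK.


k = 23*19.7/1000/(40/10000*70) = 1.62 W/mK

1.62


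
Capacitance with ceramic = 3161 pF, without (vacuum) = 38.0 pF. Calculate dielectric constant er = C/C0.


er = 3161 / 38.0 = 83.18

83.18


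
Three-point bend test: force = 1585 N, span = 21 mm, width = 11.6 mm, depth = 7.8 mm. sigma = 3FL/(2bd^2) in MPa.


sigma = 3*1585*21/(2*11.6*7.8^2) = 70.7 MPa

70.7


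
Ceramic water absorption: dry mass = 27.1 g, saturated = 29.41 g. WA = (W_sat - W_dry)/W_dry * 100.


WA = (29.41 - 27.1) / 27.1 * 100 = 8.52%

8.52


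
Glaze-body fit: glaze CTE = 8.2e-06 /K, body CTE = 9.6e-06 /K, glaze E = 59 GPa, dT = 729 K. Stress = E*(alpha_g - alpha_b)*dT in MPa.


Stress = 59*1000*(8.2e-06 - 9.6e-06)*729 = -60.2 MPa

-60.2


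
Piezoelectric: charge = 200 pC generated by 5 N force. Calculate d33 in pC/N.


d33 = 200 / 5 = 40.0 pC/N

40.0


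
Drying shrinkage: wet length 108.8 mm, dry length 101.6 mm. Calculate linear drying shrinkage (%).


DS = (108.8 - 101.6) / 108.8 * 100 = 6.62%

6.62


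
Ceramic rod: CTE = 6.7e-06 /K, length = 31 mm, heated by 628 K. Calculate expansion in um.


dL = 6.7e-06 * 31 * 628 * 1000 = 130.436 um

130.436


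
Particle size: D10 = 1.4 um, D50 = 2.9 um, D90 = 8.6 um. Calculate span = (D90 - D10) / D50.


Span = (8.6 - 1.4) / 2.9 = 7.2 / 2.9 = 2.483

2.483


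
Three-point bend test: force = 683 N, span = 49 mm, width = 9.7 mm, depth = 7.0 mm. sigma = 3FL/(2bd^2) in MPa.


sigma = 3*683*49/(2*9.7*7.0^2) = 105.6 MPa

105.6


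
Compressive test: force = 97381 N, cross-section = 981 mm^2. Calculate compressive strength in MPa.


CS = 97381 / 981 = 99.3 MPa

99.3


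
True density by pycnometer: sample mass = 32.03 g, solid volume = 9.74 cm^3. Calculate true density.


TD = 32.03 / 9.74 = 3.289 g/cm^3

3.289


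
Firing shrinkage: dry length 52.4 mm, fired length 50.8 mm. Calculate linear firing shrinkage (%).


FS = (52.4 - 50.8) / 52.4 * 100 = 3.05%

3.05


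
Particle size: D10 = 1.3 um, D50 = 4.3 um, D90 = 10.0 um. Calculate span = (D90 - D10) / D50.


Span = (10.0 - 1.3) / 4.3 = 8.7 / 4.3 = 2.023

2.023


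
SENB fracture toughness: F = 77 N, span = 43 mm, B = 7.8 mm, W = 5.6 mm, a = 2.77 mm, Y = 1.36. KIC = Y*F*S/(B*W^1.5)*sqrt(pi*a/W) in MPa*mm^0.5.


KIC = 1.36*77*43/(7.8*5.6^1.5)*sqrt(pi*2.77/5.6) = 54.31

54.31


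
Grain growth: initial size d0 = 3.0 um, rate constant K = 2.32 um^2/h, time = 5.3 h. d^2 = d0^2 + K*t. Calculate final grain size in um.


d^2 = 3.0^2 + 2.32*5.3 = 21.296
d = sqrt(21.296) = 4.61 um

4.61


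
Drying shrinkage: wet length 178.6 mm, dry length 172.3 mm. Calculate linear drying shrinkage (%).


DS = (178.6 - 172.3) / 178.6 * 100 = 3.53%

3.53


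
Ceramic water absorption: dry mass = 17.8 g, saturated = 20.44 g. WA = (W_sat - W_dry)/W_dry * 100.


WA = (20.44 - 17.8) / 17.8 * 100 = 14.83%

14.83


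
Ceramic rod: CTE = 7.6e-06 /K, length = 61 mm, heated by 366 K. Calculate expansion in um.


dL = 7.6e-06 * 61 * 366 * 1000 = 169.678 um

169.678


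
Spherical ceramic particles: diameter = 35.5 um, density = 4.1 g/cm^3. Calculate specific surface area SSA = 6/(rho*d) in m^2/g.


SSA = 6 / (4.1 * 35.5) = 0.041 m^2/g

0.041


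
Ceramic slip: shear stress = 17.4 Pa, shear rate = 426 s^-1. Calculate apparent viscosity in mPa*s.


eta = tau/gamma * 1000 = 17.4/426 * 1000 = 40.8 mPa*s

40.8


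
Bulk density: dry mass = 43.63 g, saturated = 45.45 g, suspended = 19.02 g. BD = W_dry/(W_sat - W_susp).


BD = 43.63 / (45.45 - 19.02) = 43.63 / 26.43 = 1.651 g/cm^3

1.651


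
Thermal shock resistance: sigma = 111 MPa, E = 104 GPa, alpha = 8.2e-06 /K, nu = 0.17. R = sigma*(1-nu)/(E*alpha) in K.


R = 111*(1-0.17)/(104*1000*8.2e-06) = 108 K

108


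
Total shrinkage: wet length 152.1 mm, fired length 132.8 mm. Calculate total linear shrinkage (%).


TS = (152.1 - 132.8) / 152.1 * 100 = 12.69%

12.69


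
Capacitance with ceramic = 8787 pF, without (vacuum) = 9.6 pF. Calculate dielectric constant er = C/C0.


er = 8787 / 9.6 = 915.31

915.31


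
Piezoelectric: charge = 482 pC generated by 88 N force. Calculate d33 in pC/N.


d33 = 482 / 88 = 5.5 pC/N

5.5


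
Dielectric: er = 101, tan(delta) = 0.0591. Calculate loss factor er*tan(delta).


Loss = 101 * 0.0591 = 5.969

5.969


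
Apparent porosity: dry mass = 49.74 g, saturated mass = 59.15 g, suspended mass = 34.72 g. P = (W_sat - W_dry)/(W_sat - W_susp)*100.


P = (59.15 - 49.74) / (59.15 - 34.72) * 100 = 9.41 / 24.43 * 100 = 38.5%

38.5


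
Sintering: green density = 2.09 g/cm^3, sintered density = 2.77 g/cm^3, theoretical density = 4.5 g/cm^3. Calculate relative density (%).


Relative = 2.77 / 4.5 * 100 = 61.6%

61.6


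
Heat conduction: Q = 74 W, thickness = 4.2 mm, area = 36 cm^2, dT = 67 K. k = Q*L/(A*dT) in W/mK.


k = 74*4.2/1000/(36/10000*67) = 1.29 W/mK

1.29


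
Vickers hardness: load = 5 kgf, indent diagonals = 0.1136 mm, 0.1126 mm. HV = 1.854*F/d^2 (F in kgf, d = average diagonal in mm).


d_avg = (0.1136+0.1126)/2 = 0.1131 mm
HV = 1.854*5/0.1131^2 = 725

725


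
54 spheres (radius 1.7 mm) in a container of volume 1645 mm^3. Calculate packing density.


V_sphere = 4/3*pi*1.7^3 = 20.5795 mm^3
Total V = 54*20.5795 = 1111.293 mm^3
PD = 1111.293 / 1645 = 0.676

0.676


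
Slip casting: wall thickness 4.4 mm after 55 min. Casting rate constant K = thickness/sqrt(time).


K = 4.4 / sqrt(55) = 4.4 / 7.4162 = 0.593 mm/min^0.5

0.593


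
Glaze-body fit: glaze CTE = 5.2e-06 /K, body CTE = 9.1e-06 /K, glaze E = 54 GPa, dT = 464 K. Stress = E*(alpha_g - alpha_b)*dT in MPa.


Stress = 54*1000*(5.2e-06 - 9.1e-06)*464 = -97.7 MPa

-97.7


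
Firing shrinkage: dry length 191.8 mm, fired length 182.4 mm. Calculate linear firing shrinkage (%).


FS = (191.8 - 182.4) / 191.8 * 100 = 4.9%

4.9


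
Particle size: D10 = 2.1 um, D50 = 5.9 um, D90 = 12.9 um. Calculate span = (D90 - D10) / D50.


Span = (12.9 - 2.1) / 5.9 = 10.8 / 5.9 = 1.831

1.831


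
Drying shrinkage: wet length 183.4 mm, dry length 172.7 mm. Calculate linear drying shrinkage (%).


DS = (183.4 - 172.7) / 183.4 * 100 = 5.83%

5.83


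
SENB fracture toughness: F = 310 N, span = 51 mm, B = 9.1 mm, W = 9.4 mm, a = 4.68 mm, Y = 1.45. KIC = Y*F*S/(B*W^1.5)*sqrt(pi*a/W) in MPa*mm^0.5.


KIC = 1.45*310*51/(9.1*9.4^1.5)*sqrt(pi*4.68/9.4) = 109.32

109.32


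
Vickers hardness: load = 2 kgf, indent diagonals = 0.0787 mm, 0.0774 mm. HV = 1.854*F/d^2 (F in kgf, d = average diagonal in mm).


d_avg = (0.0787+0.0774)/2 = 0.07805 mm
HV = 1.854*2/0.07805^2 = 609

609


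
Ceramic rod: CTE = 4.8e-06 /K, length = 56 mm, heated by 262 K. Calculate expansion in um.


dL = 4.8e-06 * 56 * 262 * 1000 = 70.426 um

70.426


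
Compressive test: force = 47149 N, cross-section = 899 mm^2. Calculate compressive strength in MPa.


CS = 47149 / 899 = 52.4 MPa

52.4


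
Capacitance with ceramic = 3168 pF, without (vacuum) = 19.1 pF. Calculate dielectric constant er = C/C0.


er = 3168 / 19.1 = 165.86

165.86


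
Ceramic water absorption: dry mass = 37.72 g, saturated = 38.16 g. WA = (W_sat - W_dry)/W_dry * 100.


WA = (38.16 - 37.72) / 37.72 * 100 = 1.17%

1.17


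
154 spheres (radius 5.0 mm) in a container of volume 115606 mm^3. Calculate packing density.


V_sphere = 4/3*pi*5.0^3 = 523.5988 mm^3
Total V = 154*523.5988 = 80634.2152 mm^3
PD = 80634.2152 / 115606 = 0.697

0.697


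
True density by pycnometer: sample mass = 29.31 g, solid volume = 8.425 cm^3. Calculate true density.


TD = 29.31 / 8.425 = 3.479 g/cm^3

3.479


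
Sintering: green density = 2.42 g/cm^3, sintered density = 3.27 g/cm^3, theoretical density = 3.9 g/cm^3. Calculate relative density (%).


Relative = 3.27 / 3.9 * 100 = 83.8%

83.8


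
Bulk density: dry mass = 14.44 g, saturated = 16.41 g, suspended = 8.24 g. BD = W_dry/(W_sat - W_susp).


BD = 14.44 / (16.41 - 8.24) = 14.44 / 8.17 = 1.767 g/cm^3

1.767


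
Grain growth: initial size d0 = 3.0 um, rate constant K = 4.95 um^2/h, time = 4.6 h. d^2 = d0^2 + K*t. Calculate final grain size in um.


d^2 = 3.0^2 + 4.95*4.6 = 31.77
d = sqrt(31.77) = 5.64 um

5.64


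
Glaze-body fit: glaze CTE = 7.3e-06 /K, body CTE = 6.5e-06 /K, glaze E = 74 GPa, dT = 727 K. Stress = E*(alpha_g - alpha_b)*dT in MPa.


Stress = 74*1000*(7.3e-06 - 6.5e-06)*727 = 43.0 MPa

43.0


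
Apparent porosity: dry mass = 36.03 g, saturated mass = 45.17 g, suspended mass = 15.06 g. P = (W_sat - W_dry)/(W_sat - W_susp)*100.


P = (45.17 - 36.03) / (45.17 - 15.06) * 100 = 9.14 / 30.11 * 100 = 30.4%

30.4


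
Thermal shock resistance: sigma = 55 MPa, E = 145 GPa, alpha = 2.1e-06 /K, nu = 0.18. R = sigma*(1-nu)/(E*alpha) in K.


R = 55*(1-0.18)/(145*1000*2.1e-06) = 148 K

148


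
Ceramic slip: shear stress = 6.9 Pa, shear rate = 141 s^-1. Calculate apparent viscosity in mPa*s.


eta = tau/gamma * 1000 = 6.9/141 * 1000 = 48.9 mPa*s

48.9


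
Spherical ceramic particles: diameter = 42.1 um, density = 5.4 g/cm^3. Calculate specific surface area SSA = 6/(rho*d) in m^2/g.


SSA = 6 / (5.4 * 42.1) = 0.026 m^2/g

0.026


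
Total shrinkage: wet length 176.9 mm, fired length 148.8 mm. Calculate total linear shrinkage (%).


TS = (176.9 - 148.8) / 176.9 * 100 = 15.88%

15.88


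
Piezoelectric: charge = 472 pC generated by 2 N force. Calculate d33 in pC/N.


d33 = 472 / 2 = 236.0 pC/N

236.0


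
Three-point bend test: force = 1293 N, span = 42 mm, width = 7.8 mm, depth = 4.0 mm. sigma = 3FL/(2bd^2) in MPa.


sigma = 3*1293*42/(2*7.8*4.0^2) = 652.7 MPa

652.7


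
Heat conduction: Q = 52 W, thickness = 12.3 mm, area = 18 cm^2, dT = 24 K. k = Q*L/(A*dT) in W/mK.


k = 52*12.3/1000/(18/10000*24) = 14.81 W/mK

14.81


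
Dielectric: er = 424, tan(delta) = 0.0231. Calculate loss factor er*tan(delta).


Loss = 424 * 0.0231 = 9.794

9.794


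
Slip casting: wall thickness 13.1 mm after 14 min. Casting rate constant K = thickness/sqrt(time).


K = 13.1 / sqrt(14) = 13.1 / 3.7417 = 3.501 mm/min^0.5

3.501


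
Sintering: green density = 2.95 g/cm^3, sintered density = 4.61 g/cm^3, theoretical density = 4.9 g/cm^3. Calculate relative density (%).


Relative = 4.61 / 4.9 * 100 = 94.1%

94.1


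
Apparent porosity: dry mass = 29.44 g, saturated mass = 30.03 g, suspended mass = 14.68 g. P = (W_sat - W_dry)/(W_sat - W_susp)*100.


P = (30.03 - 29.44) / (30.03 - 14.68) * 100 = 0.59 / 15.35 * 100 = 3.8%

3.8


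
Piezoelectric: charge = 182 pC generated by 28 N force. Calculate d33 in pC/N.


d33 = 182 / 28 = 6.5 pC/N

6.5


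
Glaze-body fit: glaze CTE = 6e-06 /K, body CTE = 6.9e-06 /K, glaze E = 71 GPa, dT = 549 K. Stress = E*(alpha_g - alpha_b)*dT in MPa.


Stress = 71*1000*(6e-06 - 6.9e-06)*549 = -35.1 MPa

-35.1


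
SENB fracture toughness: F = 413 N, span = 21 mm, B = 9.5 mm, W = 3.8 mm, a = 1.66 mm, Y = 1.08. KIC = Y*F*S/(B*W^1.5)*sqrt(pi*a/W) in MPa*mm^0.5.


KIC = 1.08*413*21/(9.5*3.8^1.5)*sqrt(pi*1.66/3.8) = 155.93

155.93


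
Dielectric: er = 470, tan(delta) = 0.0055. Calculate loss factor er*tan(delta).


Loss = 470 * 0.0055 = 2.585

2.585


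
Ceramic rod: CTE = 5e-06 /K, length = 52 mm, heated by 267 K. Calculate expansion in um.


dL = 5e-06 * 52 * 267 * 1000 = 69.42 um

69.42


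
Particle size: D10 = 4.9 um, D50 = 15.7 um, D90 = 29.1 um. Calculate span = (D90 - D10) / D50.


Span = (29.1 - 4.9) / 15.7 = 24.2 / 15.7 = 1.541

1.541


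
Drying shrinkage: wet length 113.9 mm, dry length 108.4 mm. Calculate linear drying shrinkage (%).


DS = (113.9 - 108.4) / 113.9 * 100 = 4.83%

4.83


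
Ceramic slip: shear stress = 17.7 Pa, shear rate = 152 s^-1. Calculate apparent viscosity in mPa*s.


eta = tau/gamma * 1000 = 17.7/152 * 1000 = 116.4 mPa*s

116.4


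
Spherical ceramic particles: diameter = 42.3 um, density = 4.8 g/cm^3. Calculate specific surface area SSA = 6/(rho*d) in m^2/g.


SSA = 6 / (4.8 * 42.3) = 0.03 m^2/g

0.03


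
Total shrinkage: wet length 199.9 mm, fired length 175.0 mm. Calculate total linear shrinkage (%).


TS = (199.9 - 175.0) / 199.9 * 100 = 12.46%

12.46


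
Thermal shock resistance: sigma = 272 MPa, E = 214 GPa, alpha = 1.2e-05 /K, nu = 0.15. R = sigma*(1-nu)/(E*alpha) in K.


R = 272*(1-0.15)/(214*1000*1.2e-05) = 90 K

90


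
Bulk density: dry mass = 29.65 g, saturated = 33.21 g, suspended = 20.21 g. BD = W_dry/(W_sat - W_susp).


BD = 29.65 / (33.21 - 20.21) = 29.65 / 13.0 = 2.281 g/cm^3

2.281


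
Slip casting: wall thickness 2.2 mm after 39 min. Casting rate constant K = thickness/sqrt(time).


K = 2.2 / sqrt(39) = 2.2 / 6.245 = 0.352 mm/min^0.5

0.352


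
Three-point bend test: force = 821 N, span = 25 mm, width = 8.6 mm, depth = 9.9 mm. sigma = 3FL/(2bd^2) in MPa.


sigma = 3*821*25/(2*8.6*9.9^2) = 36.5 MPa

36.5


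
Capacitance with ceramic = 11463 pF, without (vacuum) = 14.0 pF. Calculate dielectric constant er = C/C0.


er = 11463 / 14.0 = 818.79

818.79


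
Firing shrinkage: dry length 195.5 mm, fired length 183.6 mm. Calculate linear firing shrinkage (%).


FS = (195.5 - 183.6) / 195.5 * 100 = 6.09%

6.09


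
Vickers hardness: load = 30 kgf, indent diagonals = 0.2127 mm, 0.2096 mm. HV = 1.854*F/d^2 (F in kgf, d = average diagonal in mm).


d_avg = (0.2127+0.2096)/2 = 0.21115 mm
HV = 1.854*30/0.21115^2 = 1248

1248


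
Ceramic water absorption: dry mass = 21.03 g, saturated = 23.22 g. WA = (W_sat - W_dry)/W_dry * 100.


WA = (23.22 - 21.03) / 21.03 * 100 = 10.41%

10.41


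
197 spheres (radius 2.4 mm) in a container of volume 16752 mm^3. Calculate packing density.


V_sphere = 4/3*pi*2.4^3 = 57.9058 mm^3
Total V = 197*57.9058 = 11407.4426 mm^3
PD = 11407.4426 / 16752 = 0.681

0.681


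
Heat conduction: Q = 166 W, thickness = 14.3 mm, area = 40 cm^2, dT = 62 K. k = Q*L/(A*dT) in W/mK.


k = 166*14.3/1000/(40/10000*62) = 9.57 W/mK

9.57


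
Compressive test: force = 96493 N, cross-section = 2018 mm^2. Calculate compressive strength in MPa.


CS = 96493 / 2018 = 47.8 MPa

47.8


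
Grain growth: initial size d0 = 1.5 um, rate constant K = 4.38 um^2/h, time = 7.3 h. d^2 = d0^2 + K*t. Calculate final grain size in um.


d^2 = 1.5^2 + 4.38*7.3 = 34.224
d = sqrt(34.224) = 5.85 um

5.85


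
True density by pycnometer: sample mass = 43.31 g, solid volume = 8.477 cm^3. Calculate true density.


TD = 43.31 / 8.477 = 5.109 g/cm^3

5.109


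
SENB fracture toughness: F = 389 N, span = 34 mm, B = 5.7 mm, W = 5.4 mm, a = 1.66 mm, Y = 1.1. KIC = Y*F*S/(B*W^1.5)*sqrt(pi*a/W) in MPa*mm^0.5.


KIC = 1.1*389*34/(5.7*5.4^1.5)*sqrt(pi*1.66/5.4) = 199.89

199.89


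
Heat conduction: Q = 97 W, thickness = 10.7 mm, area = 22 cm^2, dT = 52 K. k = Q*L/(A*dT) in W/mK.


k = 97*10.7/1000/(22/10000*52) = 9.07 W/mK

9.07


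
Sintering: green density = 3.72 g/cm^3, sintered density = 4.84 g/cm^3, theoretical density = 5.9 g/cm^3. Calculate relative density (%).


Relative = 4.84 / 5.9 * 100 = 82.0%

82.0


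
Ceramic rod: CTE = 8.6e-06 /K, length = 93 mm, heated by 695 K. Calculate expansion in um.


dL = 8.6e-06 * 93 * 695 * 1000 = 555.861 um

555.861


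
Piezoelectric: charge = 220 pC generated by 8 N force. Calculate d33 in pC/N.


d33 = 220 / 8 = 27.5 pC/N

27.5


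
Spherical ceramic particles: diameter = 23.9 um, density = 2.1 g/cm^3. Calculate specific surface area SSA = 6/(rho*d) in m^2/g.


SSA = 6 / (2.1 * 23.9) = 0.12 m^2/g

0.12


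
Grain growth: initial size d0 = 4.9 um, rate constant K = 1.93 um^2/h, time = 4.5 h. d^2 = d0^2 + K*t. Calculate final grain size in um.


d^2 = 4.9^2 + 1.93*4.5 = 32.695
d = sqrt(32.695) = 5.72 um

5.72


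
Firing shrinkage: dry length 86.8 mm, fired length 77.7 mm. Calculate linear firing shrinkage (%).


FS = (86.8 - 77.7) / 86.8 * 100 = 10.48%

10.48


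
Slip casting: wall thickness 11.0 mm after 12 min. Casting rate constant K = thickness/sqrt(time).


K = 11.0 / sqrt(12) = 11.0 / 3.4641 = 3.175 mm/min^0.5

3.175


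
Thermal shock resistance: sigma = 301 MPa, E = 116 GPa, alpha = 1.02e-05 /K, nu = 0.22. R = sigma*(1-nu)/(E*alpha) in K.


R = 301*(1-0.22)/(116*1000*1.02e-05) = 198 K

198


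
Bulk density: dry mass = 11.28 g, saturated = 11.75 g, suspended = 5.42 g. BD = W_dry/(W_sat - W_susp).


BD = 11.28 / (11.75 - 5.42) = 11.28 / 6.33 = 1.782 g/cm^3

1.782


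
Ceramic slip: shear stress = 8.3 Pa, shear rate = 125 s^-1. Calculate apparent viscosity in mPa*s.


eta = tau/gamma * 1000 = 8.3/125 * 1000 = 66.4 mPa*s

66.4


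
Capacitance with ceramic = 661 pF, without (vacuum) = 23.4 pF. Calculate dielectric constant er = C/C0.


er = 661 / 23.4 = 28.25

28.25


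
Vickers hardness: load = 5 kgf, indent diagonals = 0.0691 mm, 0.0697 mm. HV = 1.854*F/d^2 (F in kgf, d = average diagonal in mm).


d_avg = (0.0691+0.0697)/2 = 0.0694 mm
HV = 1.854*5/0.0694^2 = 1925

1925


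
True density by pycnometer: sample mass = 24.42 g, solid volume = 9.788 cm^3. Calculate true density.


TD = 24.42 / 9.788 = 2.495 g/cm^3

2.495


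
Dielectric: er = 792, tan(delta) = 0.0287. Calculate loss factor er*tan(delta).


Loss = 792 * 0.0287 = 22.73

22.73


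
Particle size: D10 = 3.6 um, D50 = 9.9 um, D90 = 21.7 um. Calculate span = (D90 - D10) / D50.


Span = (21.7 - 3.6) / 9.9 = 18.1 / 9.9 = 1.828

1.828


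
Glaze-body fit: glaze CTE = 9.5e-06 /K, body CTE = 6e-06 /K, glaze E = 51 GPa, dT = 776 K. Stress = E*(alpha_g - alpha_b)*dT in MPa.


Stress = 51*1000*(9.5e-06 - 6e-06)*776 = 138.5 MPa

138.5


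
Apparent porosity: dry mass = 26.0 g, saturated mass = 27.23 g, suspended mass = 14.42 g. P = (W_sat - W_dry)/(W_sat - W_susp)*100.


P = (27.23 - 26.0) / (27.23 - 14.42) * 100 = 1.23 / 12.81 * 100 = 9.6%

9.6


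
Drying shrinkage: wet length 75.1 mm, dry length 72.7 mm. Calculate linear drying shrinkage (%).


DS = (75.1 - 72.7) / 75.1 * 100 = 3.2%

3.2


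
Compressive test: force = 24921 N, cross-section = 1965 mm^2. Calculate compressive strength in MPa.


CS = 24921 / 1965 = 12.7 MPa

12.7


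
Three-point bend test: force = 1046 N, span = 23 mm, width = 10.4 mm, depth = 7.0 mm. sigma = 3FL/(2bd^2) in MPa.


sigma = 3*1046*23/(2*10.4*7.0^2) = 70.8 MPa

70.8


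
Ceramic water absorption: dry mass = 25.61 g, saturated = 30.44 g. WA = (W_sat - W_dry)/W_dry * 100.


WA = (30.44 - 25.61) / 25.61 * 100 = 18.86%

18.86


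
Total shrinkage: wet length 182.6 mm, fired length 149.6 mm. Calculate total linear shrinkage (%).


TS = (182.6 - 149.6) / 182.6 * 100 = 18.07%

18.07


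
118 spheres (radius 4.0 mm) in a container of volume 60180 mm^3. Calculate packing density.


V_sphere = 4/3*pi*4.0^3 = 268.0826 mm^3
Total V = 118*268.0826 = 31633.7468 mm^3
PD = 31633.7468 / 60180 = 0.526

0.526


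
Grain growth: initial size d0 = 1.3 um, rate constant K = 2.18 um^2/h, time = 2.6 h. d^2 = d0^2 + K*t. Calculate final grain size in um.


d^2 = 1.3^2 + 2.18*2.6 = 7.358
d = sqrt(7.358) = 2.71 um

2.71


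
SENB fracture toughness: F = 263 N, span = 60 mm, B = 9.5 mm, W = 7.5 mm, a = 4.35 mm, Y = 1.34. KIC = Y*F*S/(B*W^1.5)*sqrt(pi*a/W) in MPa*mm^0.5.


KIC = 1.34*263*60/(9.5*7.5^1.5)*sqrt(pi*4.35/7.5) = 146.28

146.28


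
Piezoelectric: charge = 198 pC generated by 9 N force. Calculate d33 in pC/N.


d33 = 198 / 9 = 22.0 pC/N

22.0


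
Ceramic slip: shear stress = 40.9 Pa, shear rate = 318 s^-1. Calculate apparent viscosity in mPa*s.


eta = tau/gamma * 1000 = 40.9/318 * 1000 = 128.6 mPa*s

128.6


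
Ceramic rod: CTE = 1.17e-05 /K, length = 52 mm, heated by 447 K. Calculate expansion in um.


dL = 1.17e-05 * 52 * 447 * 1000 = 271.955 um

271.955


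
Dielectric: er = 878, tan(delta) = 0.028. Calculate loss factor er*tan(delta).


Loss = 878 * 0.028 = 24.584

24.584


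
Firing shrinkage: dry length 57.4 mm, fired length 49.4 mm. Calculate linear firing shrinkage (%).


FS = (57.4 - 49.4) / 57.4 * 100 = 13.94%

13.94


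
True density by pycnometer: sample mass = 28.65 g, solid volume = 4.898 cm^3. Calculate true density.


TD = 28.65 / 4.898 = 5.849 g/cm^3

5.849


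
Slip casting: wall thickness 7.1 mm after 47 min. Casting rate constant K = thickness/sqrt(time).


K = 7.1 / sqrt(47) = 7.1 / 6.8557 = 1.036 mm/min^0.5

1.036


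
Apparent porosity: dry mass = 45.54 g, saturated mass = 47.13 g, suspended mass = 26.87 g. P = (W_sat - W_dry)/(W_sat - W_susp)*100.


P = (47.13 - 45.54) / (47.13 - 26.87) * 100 = 1.59 / 20.26 * 100 = 7.8%

7.8


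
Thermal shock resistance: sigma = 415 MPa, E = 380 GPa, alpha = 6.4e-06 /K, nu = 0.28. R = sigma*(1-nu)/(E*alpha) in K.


R = 415*(1-0.28)/(380*1000*6.4e-06) = 123 K

123


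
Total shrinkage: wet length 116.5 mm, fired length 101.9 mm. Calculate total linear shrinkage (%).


TS = (116.5 - 101.9) / 116.5 * 100 = 12.53%

12.53


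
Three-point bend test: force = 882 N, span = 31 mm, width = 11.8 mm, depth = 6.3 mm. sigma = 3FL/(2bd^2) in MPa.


sigma = 3*882*31/(2*11.8*6.3^2) = 87.6 MPa

87.6


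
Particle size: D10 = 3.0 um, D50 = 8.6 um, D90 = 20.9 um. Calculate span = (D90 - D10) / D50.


Span = (20.9 - 3.0) / 8.6 = 17.9 / 8.6 = 2.081

2.081


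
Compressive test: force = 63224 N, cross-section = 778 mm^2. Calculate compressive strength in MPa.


CS = 63224 / 778 = 81.3 MPa

81.3


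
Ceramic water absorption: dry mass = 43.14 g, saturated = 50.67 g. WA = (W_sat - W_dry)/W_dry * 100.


WA = (50.67 - 43.14) / 43.14 * 100 = 17.45%

17.45


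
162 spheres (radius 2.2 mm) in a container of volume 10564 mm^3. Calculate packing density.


V_sphere = 4/3*pi*2.2^3 = 44.6022 mm^3
Total V = 162*44.6022 = 7225.5564 mm^3
PD = 7225.5564 / 10564 = 0.684

0.684


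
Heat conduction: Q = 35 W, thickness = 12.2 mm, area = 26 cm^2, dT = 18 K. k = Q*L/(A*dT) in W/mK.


k = 35*12.2/1000/(26/10000*18) = 9.12 W/mK

9.12


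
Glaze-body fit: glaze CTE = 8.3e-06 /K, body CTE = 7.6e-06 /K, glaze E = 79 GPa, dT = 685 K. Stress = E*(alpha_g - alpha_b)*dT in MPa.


Stress = 79*1000*(8.3e-06 - 7.6e-06)*685 = 37.9 MPa

37.9


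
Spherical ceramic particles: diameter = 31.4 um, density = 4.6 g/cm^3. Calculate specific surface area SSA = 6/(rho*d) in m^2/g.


SSA = 6 / (4.6 * 31.4) = 0.042 m^2/g

0.042


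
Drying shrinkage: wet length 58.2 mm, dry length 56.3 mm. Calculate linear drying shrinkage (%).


DS = (58.2 - 56.3) / 58.2 * 100 = 3.26%

3.26


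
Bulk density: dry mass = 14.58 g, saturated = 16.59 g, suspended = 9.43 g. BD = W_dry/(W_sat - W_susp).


BD = 14.58 / (16.59 - 9.43) = 14.58 / 7.16 = 2.036 g/cm^3

2.036


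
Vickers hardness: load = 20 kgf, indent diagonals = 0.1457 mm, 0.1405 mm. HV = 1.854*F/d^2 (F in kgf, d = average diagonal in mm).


d_avg = (0.1457+0.1405)/2 = 0.1431 mm
HV = 1.854*20/0.1431^2 = 1811

1811


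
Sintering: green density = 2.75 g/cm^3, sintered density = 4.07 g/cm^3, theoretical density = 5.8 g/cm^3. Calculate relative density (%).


Relative = 4.07 / 5.8 * 100 = 70.2%

70.2


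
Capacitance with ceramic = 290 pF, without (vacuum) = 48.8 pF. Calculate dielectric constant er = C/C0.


er = 290 / 48.8 = 5.94

5.94


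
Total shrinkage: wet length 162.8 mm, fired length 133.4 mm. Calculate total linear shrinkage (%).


TS = (162.8 - 133.4) / 162.8 * 100 = 18.06%

18.06


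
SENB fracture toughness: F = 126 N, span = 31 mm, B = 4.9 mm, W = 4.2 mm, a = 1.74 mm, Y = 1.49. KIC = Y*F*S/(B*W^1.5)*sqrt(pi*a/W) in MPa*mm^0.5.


KIC = 1.49*126*31/(4.9*4.2^1.5)*sqrt(pi*1.74/4.2) = 157.42

157.42


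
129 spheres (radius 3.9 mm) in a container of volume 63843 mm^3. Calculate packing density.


V_sphere = 4/3*pi*3.9^3 = 248.4748 mm^3
Total V = 129*248.4748 = 32053.2492 mm^3
PD = 32053.2492 / 63843 = 0.502

0.502


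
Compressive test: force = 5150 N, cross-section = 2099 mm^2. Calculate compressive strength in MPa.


CS = 5150 / 2099 = 2.5 MPa

2.5


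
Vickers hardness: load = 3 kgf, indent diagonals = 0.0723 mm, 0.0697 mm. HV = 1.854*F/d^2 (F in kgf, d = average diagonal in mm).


d_avg = (0.0723+0.0697)/2 = 0.071 mm
HV = 1.854*3/0.071^2 = 1103

1103


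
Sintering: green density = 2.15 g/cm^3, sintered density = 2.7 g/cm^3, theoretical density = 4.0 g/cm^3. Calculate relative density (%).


Relative = 2.7 / 4.0 * 100 = 67.5%

67.5


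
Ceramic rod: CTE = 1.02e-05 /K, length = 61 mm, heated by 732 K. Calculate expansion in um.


dL = 1.02e-05 * 61 * 732 * 1000 = 455.45 um

455.45


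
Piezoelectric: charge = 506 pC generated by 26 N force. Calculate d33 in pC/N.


d33 = 506 / 26 = 19.5 pC/N

19.5


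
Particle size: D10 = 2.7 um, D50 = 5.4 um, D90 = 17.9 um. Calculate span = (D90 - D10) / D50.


Span = (17.9 - 2.7) / 5.4 = 15.2 / 5.4 = 2.815

2.815


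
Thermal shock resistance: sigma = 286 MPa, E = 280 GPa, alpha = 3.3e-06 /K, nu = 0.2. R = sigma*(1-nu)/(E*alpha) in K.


R = 286*(1-0.2)/(280*1000*3.3e-06) = 248 K

248


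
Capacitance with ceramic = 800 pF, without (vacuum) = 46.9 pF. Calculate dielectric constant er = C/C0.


er = 800 / 46.9 = 17.06

17.06


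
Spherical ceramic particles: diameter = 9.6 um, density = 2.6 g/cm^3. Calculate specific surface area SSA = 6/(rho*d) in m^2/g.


SSA = 6 / (2.6 * 9.6) = 0.24 m^2/g

0.24


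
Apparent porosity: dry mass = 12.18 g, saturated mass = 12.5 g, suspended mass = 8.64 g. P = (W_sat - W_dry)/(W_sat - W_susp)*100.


P = (12.5 - 12.18) / (12.5 - 8.64) * 100 = 0.32 / 3.86 * 100 = 8.3%

8.3


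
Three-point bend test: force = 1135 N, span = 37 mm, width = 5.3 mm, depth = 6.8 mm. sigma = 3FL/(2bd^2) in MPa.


sigma = 3*1135*37/(2*5.3*6.8^2) = 257.0 MPa

257.0


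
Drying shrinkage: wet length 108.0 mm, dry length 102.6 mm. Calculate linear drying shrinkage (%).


DS = (108.0 - 102.6) / 108.0 * 100 = 5.0%

5.0


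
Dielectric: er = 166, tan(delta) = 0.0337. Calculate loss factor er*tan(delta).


Loss = 166 * 0.0337 = 5.594

5.594


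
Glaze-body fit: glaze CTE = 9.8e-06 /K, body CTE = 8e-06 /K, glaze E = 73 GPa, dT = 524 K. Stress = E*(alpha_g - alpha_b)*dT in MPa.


Stress = 73*1000*(9.8e-06 - 8e-06)*524 = 68.9 MPa

68.9


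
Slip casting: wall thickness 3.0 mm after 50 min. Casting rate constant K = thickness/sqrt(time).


K = 3.0 / sqrt(50) = 3.0 / 7.0711 = 0.424 mm/min^0.5

0.424


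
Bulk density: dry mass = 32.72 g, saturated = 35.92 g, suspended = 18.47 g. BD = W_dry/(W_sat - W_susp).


BD = 32.72 / (35.92 - 18.47) = 32.72 / 17.45 = 1.875 g/cm^3

1.875


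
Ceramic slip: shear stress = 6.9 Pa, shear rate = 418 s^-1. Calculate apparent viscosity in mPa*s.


eta = tau/gamma * 1000 = 6.9/418 * 1000 = 16.5 mPa*s

16.5


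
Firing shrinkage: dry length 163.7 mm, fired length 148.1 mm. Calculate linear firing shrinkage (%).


FS = (163.7 - 148.1) / 163.7 * 100 = 9.53%

9.53


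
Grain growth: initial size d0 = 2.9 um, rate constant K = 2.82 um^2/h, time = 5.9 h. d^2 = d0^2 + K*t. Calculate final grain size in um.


d^2 = 2.9^2 + 2.82*5.9 = 25.048
d = sqrt(25.048) = 5.0 um

5.0
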